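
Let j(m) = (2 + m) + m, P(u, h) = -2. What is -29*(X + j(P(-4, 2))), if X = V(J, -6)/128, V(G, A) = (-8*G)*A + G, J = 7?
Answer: -2523/128 ≈ -19.711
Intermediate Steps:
j(m) = 2 + 2*m
V(G, A) = G - 8*A*G (V(G, A) = -8*A*G + G = G - 8*A*G)
X = 343/128 (X = (7*(1 - 8*(-6)))/128 = (7*(1 + 48))*(1/128) = (7*49)*(1/128) = 343*(1/128) = 343/128 ≈ 2.6797)
-29*(X + j(P(-4, 2))) = -29*(343/128 + (2 + 2*(-2))) = -29*(343/128 + (2 - 4)) = -29*(343/128 - 2) = -29*87/128 = -2523/128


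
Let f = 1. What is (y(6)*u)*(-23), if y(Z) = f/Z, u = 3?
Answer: -23/2 ≈ -11.500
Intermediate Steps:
y(Z) = 1/Z
(y(6)*u)*(-23) = (3/6)*(-23) = ((1/6)*3)*(-23) = (1/2)*(-23) = -23/2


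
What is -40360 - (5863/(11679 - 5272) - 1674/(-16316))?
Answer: -2109602023173/52268306 ≈ -40361.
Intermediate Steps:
-40360 - (5863/(11679 - 5272) - 1674/(-16316)) = -40360 - (5863/6407 - 1674*(-1/16316)) = -40360 - (5863*(1/6407) + 837/8158) = -40360 - (5863/6407 + 837/8158) = -40360 - 1*53193013/52268306 = -40360 - 53193013/52268306 = -2109602023173/52268306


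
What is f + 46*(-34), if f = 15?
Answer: -1549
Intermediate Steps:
f + 46*(-34) = 15 + 46*(-34) = 15 - 1564 = -1549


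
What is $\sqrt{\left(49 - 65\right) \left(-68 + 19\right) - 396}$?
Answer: $2 \sqrt{97} \approx 19.698$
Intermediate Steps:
$\sqrt{\left(49 - 65\right) \left(-68 + 19\right) - 396} = \sqrt{\left(-16\right) \left(-49\right) - 396} = \sqrt{784 - 396} = \sqrt{388} = 2 \sqrt{97}$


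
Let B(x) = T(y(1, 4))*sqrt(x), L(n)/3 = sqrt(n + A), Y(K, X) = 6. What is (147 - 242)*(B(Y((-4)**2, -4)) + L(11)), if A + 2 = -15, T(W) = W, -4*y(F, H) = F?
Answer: sqrt(6)*(95/4 - 285*I) ≈ 58.175 - 698.1*I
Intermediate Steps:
y(F, H) = -F/4
A = -17 (A = -2 - 15 = -17)
L(n) = 3*sqrt(-17 + n) (L(n) = 3*sqrt(n - 17) = 3*sqrt(-17 + n))
B(x) = -sqrt(x)/4 (B(x) = (-1/4*1)*sqrt(x) = -sqrt(x)/4)
(147 - 242)*(B(Y((-4)**2, -4)) + L(11)) = (147 - 242)*(-sqrt(6)/4 + 3*sqrt(-17 + 11)) = -95*(-sqrt(6)/4 + 3*sqrt(-6)) = -95*(-sqrt(6)/4 + 3*(I*sqrt(6))) = -95*(-sqrt(6)/4 + 3*I*sqrt(6)) = 95*sqrt(6)/4 - 285*I*sqrt(6)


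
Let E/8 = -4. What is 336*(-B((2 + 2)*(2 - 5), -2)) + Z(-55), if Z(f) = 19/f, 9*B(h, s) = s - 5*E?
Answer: -973337/165 ≈ -5899.0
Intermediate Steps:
E = -32 (E = 8*(-4) = -32)
B(h, s) = 160/9 + s/9 (B(h, s) = (s - 5*(-32))/9 = (s + 160)/9 = (160 + s)/9 = 160/9 + s/9)
336*(-B((2 + 2)*(2 - 5), -2)) + Z(-55) = 336*(-(160/9 + (1/9)*(-2))) + 19/(-55) = 336*(-(160/9 - 2/9)) + 19*(-1/55) = 336*(-1*158/9) - 19/55 = 336*(-158/9) - 19/55 = -17696/3 - 19/55 = -973337/165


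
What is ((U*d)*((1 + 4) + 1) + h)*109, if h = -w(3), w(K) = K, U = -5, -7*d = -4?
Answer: -15369/7 ≈ -2195.6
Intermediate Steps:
d = 4/7 (d = -⅐*(-4) = 4/7 ≈ 0.57143)
h = -3 (h = -1*3 = -3)
((U*d)*((1 + 4) + 1) + h)*109 = ((-5*4/7)*((1 + 4) + 1) - 3)*109 = (-20*(5 + 1)/7 - 3)*109 = (-20/7*6 - 3)*109 = (-120/7 - 3)*109 = -141/7*109 = -15369/7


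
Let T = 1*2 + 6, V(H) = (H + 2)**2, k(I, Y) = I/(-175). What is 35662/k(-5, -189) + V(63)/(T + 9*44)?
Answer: 504264905/404 ≈ 1.2482e+6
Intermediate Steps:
k(I, Y) = -I/175 (k(I, Y) = I*(-1/175) = -I/175)
V(H) = (2 + H)**2
T = 8 (T = 2 + 6 = 8)
35662/k(-5, -189) + V(63)/(T + 9*44) = 35662/((-1/175*(-5))) + (2 + 63)**2/(8 + 9*44) = 35662/(1/35) + 65**2/(8 + 396) = 35662*35 + 4225/404 = 1248170 + 4225*(1/404) = 1248170 + 4225/404 = 504264905/404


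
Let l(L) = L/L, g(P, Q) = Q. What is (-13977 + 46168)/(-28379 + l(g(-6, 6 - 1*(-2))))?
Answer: -32191/28378 ≈ -1.1344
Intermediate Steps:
l(L) = 1
(-13977 + 46168)/(-28379 + l(g(-6, 6 - 1*(-2)))) = (-13977 + 46168)/(-28379 + 1) = 32191/(-28378) = 32191*(-1/28378) = -32191/28378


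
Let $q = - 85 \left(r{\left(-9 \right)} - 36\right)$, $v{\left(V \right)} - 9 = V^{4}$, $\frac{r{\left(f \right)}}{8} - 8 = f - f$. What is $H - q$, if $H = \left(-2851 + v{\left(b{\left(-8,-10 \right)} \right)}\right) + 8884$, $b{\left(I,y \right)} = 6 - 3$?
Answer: $8503$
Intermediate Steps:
$r{\left(f \right)} = 64$ ($r{\left(f \right)} = 64 + 8 \left(f - f\right) = 64 + 8 \cdot 0 = 64 + 0 = 64$)
$b{\left(I,y \right)} = 3$
$v{\left(V \right)} = 9 + V^{4}$
$H = 6123$ ($H = \left(-2851 + \left(9 + 3^{4}\right)\right) + 8884 = \left(-2851 + \left(9 + 81\right)\right) + 8884 = \left(-2851 + 90\right) + 8884 = -2761 + 8884 = 6123$)
$q = -2380$ ($q = - 85 \left(64 - 36\right) = \left(-85\right) 28 = -2380$)
$H - q = 6123 - -2380 = 6123 + 2380 = 8503$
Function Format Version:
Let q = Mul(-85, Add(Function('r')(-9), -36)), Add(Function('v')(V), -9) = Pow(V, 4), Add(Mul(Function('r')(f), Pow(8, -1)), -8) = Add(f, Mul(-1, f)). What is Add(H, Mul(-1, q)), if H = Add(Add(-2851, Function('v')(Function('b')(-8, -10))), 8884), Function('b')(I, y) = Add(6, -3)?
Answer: 8503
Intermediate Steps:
Function('r')(f) = 64 (Function('r')(f) = Add(64, Mul(8, Add(f, Mul(-1, f)))) = Add(64, Mul(8, 0)) = Add(64, 0) = 64)
Function('b')(I, y) = 3
Function('v')(V) = Add(9, Pow(V, 4))
H = 6123 (H = Add(Add(-2851, Add(9, Pow(3, 4))), 8884) = Add(Add(-2851, Add(9, 81)), 8884) = Add(Add(-2851, 90), 8884) = Add(-2761, 8884) = 6123)
q = -2380 (q = Mul(-85, Add(64, -36)) = Mul(-85, 28) = -2380)
Add(H, Mul(-1, q)) = Add(6123, Mul(-1, -2380)) = Add(6123, 2380) = 8503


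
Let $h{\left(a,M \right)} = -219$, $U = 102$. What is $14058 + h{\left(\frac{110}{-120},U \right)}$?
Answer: $13839$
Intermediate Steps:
$14058 + h{\left(\frac{110}{-120},U \right)} = 14058 - 219 = 13839$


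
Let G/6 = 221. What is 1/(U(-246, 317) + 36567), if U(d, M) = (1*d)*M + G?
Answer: -1/40089 ≈ -2.4944e-5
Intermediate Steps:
G = 1326 (G = 6*221 = 1326)
U(d, M) = 1326 + M*d (U(d, M) = (1*d)*M + 1326 = d*M + 1326 = M*d + 1326 = 1326 + M*d)
1/(U(-246, 317) + 36567) = 1/((1326 + 317*(-246)) + 36567) = 1/((1326 - 77982) + 36567) = 1/(-76656 + 36567) = 1/(-40089) = -1/40089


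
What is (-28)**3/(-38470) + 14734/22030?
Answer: 52520977/42374705 ≈ 1.2394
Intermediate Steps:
(-28)**3/(-38470) + 14734/22030 = -21952*(-1/38470) + 14734*(1/22030) = 10976/19235 + 7367/11015 = 52520977/42374705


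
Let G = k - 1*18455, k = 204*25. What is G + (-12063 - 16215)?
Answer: -41633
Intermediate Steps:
k = 5100
G = -13355 (G = 5100 - 1*18455 = 5100 - 18455 = -13355)
G + (-12063 - 16215) = -13355 + (-12063 - 16215) = -13355 - 28278 = -41633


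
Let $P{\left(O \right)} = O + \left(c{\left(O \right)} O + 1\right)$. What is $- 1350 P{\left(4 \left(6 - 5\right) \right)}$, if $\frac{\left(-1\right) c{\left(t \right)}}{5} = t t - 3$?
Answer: $344250$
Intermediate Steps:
$c{\left(t \right)} = 15 - 5 t^{2}$ ($c{\left(t \right)} = - 5 \left(t t - 3\right) = - 5 \left(t^{2} - 3\right) = - 5 \left(-3 + t^{2}\right) = 15 - 5 t^{2}$)
$P{\left(O \right)} = 1 + O + O \left(15 - 5 O^{2}\right)$ ($P{\left(O \right)} = O + \left(\left(15 - 5 O^{2}\right) O + 1\right) = O + \left(O \left(15 - 5 O^{2}\right) + 1\right) = O + \left(1 + O \left(15 - 5 O^{2}\right)\right) = 1 + O + O \left(15 - 5 O^{2}\right)$)
$- 1350 P{\left(4 \left(6 - 5\right) \right)} = - 1350 \left(1 - 5 \left(4 \left(6 - 5\right)\right)^{3} + 16 \cdot 4 \left(6 - 5\right)\right) = - 1350 \left(1 - 5 \left(4 \cdot 1\right)^{3} + 16 \cdot 4 \cdot 1\right) = - 1350 \left(1 - 5 \cdot 4^{3} + 16 \cdot 4\right) = - 1350 \left(1 - 320 + 64\right) = \left(-1350\right) \left(-255\right) = 344250$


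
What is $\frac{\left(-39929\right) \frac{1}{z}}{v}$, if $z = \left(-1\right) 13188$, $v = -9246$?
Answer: $- \frac{39929}{121936248} \approx -0.00032746$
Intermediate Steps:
$z = -13188$
$\frac{\left(-39929\right) \frac{1}{z}}{v} = \frac{\left(-39929\right) \frac{1}{-13188}}{-9246} = \left(-39929\right) \left(- \frac{1}{13188}\right) \left(- \frac{1}{9246}\right) = \frac{39929}{13188} \left(- \frac{1}{9246}\right) = - \frac{39929}{121936248}$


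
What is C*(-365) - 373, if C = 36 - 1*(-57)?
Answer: -34318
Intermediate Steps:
C = 93 (C = 36 + 57 = 93)
C*(-365) - 373 = 93*(-365) - 373 = -33945 - 373 = -34318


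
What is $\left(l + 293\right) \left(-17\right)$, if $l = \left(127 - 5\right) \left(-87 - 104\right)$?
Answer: $391153$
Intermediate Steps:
$l = -23302$ ($l = 122 \left(-191\right) = -23302$)
$\left(l + 293\right) \left(-17\right) = \left(-23302 + 293\right) \left(-17\right) = \left(-23009\right) \left(-17\right) = 391153$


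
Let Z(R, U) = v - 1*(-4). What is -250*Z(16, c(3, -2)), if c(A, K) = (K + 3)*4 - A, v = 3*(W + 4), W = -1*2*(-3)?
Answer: -8500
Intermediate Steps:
W = 6 (W = -2*(-3) = 6)
v = 30 (v = 3*(6 + 4) = 3*10 = 30)
c(A, K) = 12 - A + 4*K (c(A, K) = (3 + K)*4 - A = (12 + 4*K) - A = 12 - A + 4*K)
Z(R, U) = 34 (Z(R, U) = 30 - 1*(-4) = 30 + 4 = 34)
-250*Z(16, c(3, -2)) = -250*34 = -8500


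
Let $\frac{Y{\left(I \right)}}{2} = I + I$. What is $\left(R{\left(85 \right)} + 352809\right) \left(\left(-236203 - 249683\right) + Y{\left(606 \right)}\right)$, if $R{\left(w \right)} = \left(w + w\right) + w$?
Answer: $-170693027568$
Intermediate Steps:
$Y{\left(I \right)} = 4 I$ ($Y{\left(I \right)} = 2 \left(I + I\right) = 2 \cdot 2 I = 4 I$)
$R{\left(w \right)} = 3 w$ ($R{\left(w \right)} = 2 w + w = 3 w$)
$\left(R{\left(85 \right)} + 352809\right) \left(\left(-236203 - 249683\right) + Y{\left(606 \right)}\right) = \left(3 \cdot 85 + 352809\right) \left(\left(-236203 - 249683\right) + 4 \cdot 606\right) = \left(255 + 352809\right) \left(\left(-236203 - 249683\right) + 2424\right) = 353064 \left(-485886 + 2424\right) = 353064 \left(-483462\right) = -170693027568$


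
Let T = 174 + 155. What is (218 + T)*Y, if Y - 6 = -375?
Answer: -201843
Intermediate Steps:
T = 329
Y = -369 (Y = 6 - 375 = -369)
(218 + T)*Y = (218 + 329)*(-369) = 547*(-369) = -201843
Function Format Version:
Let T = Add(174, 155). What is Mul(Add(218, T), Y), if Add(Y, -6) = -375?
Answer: -201843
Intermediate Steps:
T = 329
Y = -369 (Y = Add(6, -375) = -369)
Mul(Add(218, T), Y) = Mul(Add(218, 329), -369) = Mul(547, -369) = -201843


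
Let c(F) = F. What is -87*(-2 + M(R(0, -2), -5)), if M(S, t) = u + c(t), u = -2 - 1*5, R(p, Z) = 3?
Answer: 1218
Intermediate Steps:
u = -7 (u = -2 - 5 = -7)
M(S, t) = -7 + t
-87*(-2 + M(R(0, -2), -5)) = -87*(-2 + (-7 - 5)) = -87*(-2 - 12) = -87*(-14) = 1218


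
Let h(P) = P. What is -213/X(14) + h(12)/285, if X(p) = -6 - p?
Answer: 4063/380 ≈ 10.692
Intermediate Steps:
-213/X(14) + h(12)/285 = -213/(-6 - 1*14) + 12/285 = -213/(-6 - 14) + 12*(1/285) = -213/(-20) + 4/95 = -213*(-1/20) + 4/95 = 213/20 + 4/95 = 4063/380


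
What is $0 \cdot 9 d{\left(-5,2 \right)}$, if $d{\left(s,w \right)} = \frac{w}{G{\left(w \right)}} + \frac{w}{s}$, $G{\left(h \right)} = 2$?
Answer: $0$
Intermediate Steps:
$d{\left(s,w \right)} = \frac{w}{2} + \frac{w}{s}$
$0 \cdot 9 d{\left(-5,2 \right)} = 0 \cdot 9 \left(\frac{1}{2} \cdot 2 + \frac{2}{-5}\right) = 0 \left(1 + 2 \left(- \frac{1}{5}\right)\right) = 0 \left(1 - \frac{2}{5}\right) = 0 \cdot \frac{3}{5} = 0$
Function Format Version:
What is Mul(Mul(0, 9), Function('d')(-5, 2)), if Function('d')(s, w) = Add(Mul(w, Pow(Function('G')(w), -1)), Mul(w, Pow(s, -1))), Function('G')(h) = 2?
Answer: 0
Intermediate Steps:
Function('d')(s, w) = Add(Mul(Rational(1, 2), w), Mul(w, Pow(s, -1))) (Function('d')(s, w) = Add(Mul(w, Pow(2, -1)), Mul(w, Pow(s, -1))) = Add(Mul(w, Rational(1, 2)), Mul(w, Pow(s, -1))) = Add(Mul(Rational(1, 2), w), Mul(w, Pow(s, -1))))
Mul(Mul(0, 9), Function('d')(-5, 2)) = Mul(Mul(0, 9), Add(Mul(Rational(1, 2), 2), Mul(2, Pow(-5, -1)))) = Mul(0, Add(1, Mul(2, Rational(-1, 5)))) = Mul(0, Add(1, Rational(-2, 5))) = Mul(0, Rational(3, 5)) = 0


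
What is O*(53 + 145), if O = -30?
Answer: -5940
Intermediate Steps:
O*(53 + 145) = -30*(53 + 145) = -30*198 = -5940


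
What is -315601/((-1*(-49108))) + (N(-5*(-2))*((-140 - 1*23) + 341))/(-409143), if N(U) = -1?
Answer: -129117198719/20092194444 ≈ -6.4262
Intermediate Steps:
-315601/((-1*(-49108))) + (N(-5*(-2))*((-140 - 1*23) + 341))/(-409143) = -315601/((-1*(-49108))) - ((-140 - 1*23) + 341)/(-409143) = -315601/49108 - ((-140 - 23) + 341)*(-1/409143) = -315601*1/49108 - (-163 + 341)*(-1/409143) = -315601/49108 - 1*178*(-1/409143) = -315601/49108 - 178*(-1/409143) = -315601/49108 + 178/409143 = -129117198719/20092194444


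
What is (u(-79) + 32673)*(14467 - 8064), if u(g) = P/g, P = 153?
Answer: 16526232642/79 ≈ 2.0919e+8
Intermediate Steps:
u(g) = 153/g
(u(-79) + 32673)*(14467 - 8064) = (153/(-79) + 32673)*(14467 - 8064) = (153*(-1/79) + 32673)*6403 = (-153/79 + 32673)*6403 = (2581014/79)*6403 = 16526232642/79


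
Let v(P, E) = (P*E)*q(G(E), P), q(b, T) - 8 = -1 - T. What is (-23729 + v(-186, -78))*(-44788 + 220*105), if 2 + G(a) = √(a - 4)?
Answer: -60212719720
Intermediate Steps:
G(a) = -2 + √(-4 + a) (G(a) = -2 + √(a - 4) = -2 + √(-4 + a))
q(b, T) = 7 - T (q(b, T) = 8 + (-1 - T) = 7 - T)
v(P, E) = E*P*(7 - P) (v(P, E) = (P*E)*(7 - P) = (E*P)*(7 - P) = E*P*(7 - P))
(-23729 + v(-186, -78))*(-44788 + 220*105) = (-23729 - 78*(-186)*(7 - 1*(-186)))*(-44788 + 220*105) = (-23729 - 78*(-186)*(7 + 186))*(-44788 + 23100) = (-23729 - 78*(-186)*193)*(-21688) = (-23729 + 2800044)*(-21688) = 2776315*(-21688) = -60212719720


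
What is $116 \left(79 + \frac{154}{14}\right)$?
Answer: $10440$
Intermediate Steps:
$116 \left(79 + \frac{154}{14}\right) = 116 \left(79 + 154 \cdot \frac{1}{14}\right) = 116 \left(79 + 11\right) = 116 \cdot 90 = 10440$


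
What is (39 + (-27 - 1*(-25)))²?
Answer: 1369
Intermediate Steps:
(39 + (-27 - 1*(-25)))² = (39 + (-27 + 25))² = (39 - 2)² = 37² = 1369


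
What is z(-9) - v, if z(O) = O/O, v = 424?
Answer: -423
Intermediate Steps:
z(O) = 1
z(-9) - v = 1 - 1*424 = 1 - 424 = -423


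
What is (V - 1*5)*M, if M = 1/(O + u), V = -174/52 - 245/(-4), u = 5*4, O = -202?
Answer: -393/1352 ≈ -0.29068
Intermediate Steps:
u = 20
V = 3011/52 (V = -174*1/52 - 245*(-¼) = -87/26 + 245/4 = 3011/52 ≈ 57.904)
M = -1/182 (M = 1/(-202 + 20) = 1/(-182) = -1/182 ≈ -0.0054945)
(V - 1*5)*M = (3011/52 - 1*5)*(-1/182) = (3011/52 - 5)*(-1/182) = (2751/52)*(-1/182) = -393/1352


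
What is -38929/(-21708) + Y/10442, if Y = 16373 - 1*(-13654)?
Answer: 529161367/113337468 ≈ 4.6689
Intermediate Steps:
Y = 30027 (Y = 16373 + 13654 = 30027)
-38929/(-21708) + Y/10442 = -38929/(-21708) + 30027/10442 = -38929*(-1/21708) + 30027*(1/10442) = 38929/21708 + 30027/10442 = 529161367/113337468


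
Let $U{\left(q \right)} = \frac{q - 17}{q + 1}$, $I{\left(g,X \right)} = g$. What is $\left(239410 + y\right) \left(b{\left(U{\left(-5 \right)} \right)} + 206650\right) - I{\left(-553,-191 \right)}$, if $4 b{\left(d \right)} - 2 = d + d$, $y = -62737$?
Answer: $\frac{146040200761}{4} \approx 3.651 \cdot 10^{10}$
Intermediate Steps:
$U{\left(q \right)} = \frac{-17 + q}{1 + q}$
$b{\left(d \right)} = \frac{1}{2} + \frac{d}{2}$ ($b{\left(d \right)} = \frac{1}{2} + \frac{d + d}{4} = \frac{1}{2} + \frac{2 d}{4} = \frac{1}{2} + \frac{d}{2}$)
$\left(239410 + y\right) \left(b{\left(U{\left(-5 \right)} \right)} + 206650\right) - I{\left(-553,-191 \right)} = \left(239410 - 62737\right) \left(\left(\frac{1}{2} + \frac{\frac{1}{1 - 5} \left(-17 - 5\right)}{2}\right) + 206650\right) - -553 = 176673 \left(\left(\frac{1}{2} + \frac{\frac{1}{-4} \left(-22\right)}{2}\right) + 206650\right) + 553 = 176673 \left(\left(\frac{1}{2} + \frac{\left(- \frac{1}{4}\right) \left(-22\right)}{2}\right) + 206650\right) + 553 = 176673 \left(\left(\frac{1}{2} + \frac{1}{2} \cdot \frac{11}{2}\right) + 206650\right) + 553 = 176673 \left(\left(\frac{1}{2} + \frac{11}{4}\right) + 206650\right) + 553 = 176673 \left(\frac{13}{4} + 206650\right) + 553 = 176673 \cdot \frac{826613}{4} + 553 = \frac{146040198549}{4} + 553 = \frac{146040200761}{4}$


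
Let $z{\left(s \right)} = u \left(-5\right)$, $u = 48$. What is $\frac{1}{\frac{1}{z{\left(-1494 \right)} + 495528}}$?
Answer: $495288$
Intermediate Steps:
$z{\left(s \right)} = -240$ ($z{\left(s \right)} = 48 \left(-5\right) = -240$)
$\frac{1}{\frac{1}{z{\left(-1494 \right)} + 495528}} = \frac{1}{\frac{1}{-240 + 495528}} = \frac{1}{\frac{1}{495288}} = 495288$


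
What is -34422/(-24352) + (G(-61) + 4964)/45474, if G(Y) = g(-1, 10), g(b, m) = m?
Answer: 140536073/92281904 ≈ 1.5229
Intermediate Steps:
G(Y) = 10
-34422/(-24352) + (G(-61) + 4964)/45474 = -34422/(-24352) + (10 + 4964)/45474 = -34422*(-1/24352) + 4974*(1/45474) = 17211/12176 + 829/7579 = 140536073/92281904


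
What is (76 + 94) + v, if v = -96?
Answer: 74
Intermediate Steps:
(76 + 94) + v = (76 + 94) - 96 = 170 - 96 = 74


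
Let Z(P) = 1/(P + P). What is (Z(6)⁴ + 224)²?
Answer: 21574770868225/429981696 ≈ 50176.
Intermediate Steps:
Z(P) = 1/(2*P)
(Z(6)⁴ + 224)² = (((½)/6)⁴ + 224)² = (((½)*(⅙))⁴ + 224)² = ((1/12)⁴ + 224)² = (1/20736 + 224)² = (4644865/20736)² = 21574770868225/429981696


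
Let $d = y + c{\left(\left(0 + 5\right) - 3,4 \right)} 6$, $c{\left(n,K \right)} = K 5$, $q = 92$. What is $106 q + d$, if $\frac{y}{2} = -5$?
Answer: $9862$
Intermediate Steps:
$c{\left(n,K \right)} = 5 K$
$y = -10$ ($y = 2 \left(-5\right) = -10$)
$d = 110$ ($d = -10 + 5 \cdot 4 \cdot 6 = -10 + 20 \cdot 6 = -10 + 120 = 110$)
$106 q + d = 106 \cdot 92 + 110 = 9752 + 110 = 9862$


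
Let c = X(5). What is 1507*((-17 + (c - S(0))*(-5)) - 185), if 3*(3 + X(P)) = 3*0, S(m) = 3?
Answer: -259204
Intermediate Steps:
X(P) = -3 (X(P) = -3 + (3*0)/3 = -3 + (1/3)*0 = -3 + 0 = -3)
c = -3
1507*((-17 + (c - S(0))*(-5)) - 185) = 1507*((-17 + (-3 - 1*3)*(-5)) - 185) = 1507*((-17 + (-3 - 3)*(-5)) - 185) = 1507*((-17 - 6*(-5)) - 185) = 1507*((-17 + 30) - 185) = 1507*(13 - 185) = 1507*(-172) = -259204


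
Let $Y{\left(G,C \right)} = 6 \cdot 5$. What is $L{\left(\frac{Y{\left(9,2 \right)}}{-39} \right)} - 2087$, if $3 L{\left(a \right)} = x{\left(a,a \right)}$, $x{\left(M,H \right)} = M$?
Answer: $- \frac{81403}{39} \approx -2087.3$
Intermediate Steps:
$Y{\left(G,C \right)} = 30$
$L{\left(a \right)} = \frac{a}{3}$
$L{\left(\frac{Y{\left(9,2 \right)}}{-39} \right)} - 2087 = \frac{30 \frac{1}{-39}}{3} - 2087 = \frac{30 \left(- \frac{1}{39}\right)}{3} - 2087 = \frac{1}{3} \left(- \frac{10}{13}\right) - 2087 = - \frac{10}{39} - 2087 = - \frac{81403}{39}$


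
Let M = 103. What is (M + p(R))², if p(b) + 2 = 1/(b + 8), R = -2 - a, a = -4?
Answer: 1022121/100 ≈ 10221.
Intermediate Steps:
R = 2 (R = -2 - 1*(-4) = -2 + 4 = 2)
p(b) = -2 + 1/(8 + b) (p(b) = -2 + 1/(b + 8) = -2 + 1/(8 + b))
(M + p(R))² = (103 + (-15 - 2*2)/(8 + 2))² = (103 + (-15 - 4)/10)² = (103 + (⅒)*(-19))² = (103 - 19/10)² = (1011/10)² = 1022121/100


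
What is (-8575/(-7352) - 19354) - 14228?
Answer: -246886289/7352 ≈ -33581.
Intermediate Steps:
(-8575/(-7352) - 19354) - 14228 = (-8575*(-1/7352) - 19354) - 14228 = (8575/7352 - 19354) - 14228 = -142282033/7352 - 14228 = -246886289/7352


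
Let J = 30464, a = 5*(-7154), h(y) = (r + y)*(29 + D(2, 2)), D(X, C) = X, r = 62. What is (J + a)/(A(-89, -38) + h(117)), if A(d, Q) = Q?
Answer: -5306/5511 ≈ -0.96280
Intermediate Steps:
h(y) = 1922 + 31*y (h(y) = (62 + y)*(29 + 2) = (62 + y)*31 = 1922 + 31*y)
a = -35770
(J + a)/(A(-89, -38) + h(117)) = (30464 - 35770)/(-38 + (1922 + 31*117)) = -5306/(-38 + (1922 + 3627)) = -5306/(-38 + 5549) = -5306/5511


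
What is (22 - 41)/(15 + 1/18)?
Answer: -342/271 ≈ -1.2620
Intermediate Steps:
(22 - 41)/(15 + 1/18) = -19/(15 + 1/18) = -19/(271/18) = (18/271)*(-19) = -342/271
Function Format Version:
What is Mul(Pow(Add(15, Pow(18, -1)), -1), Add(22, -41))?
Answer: Rational(-342, 271) ≈ -1.2620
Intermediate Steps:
Mul(Pow(Add(15, Pow(18, -1)), -1), Add(22, -41)) = Mul(Pow(Add(15, Rational(1, 18)), -1), -19) = Mul(Pow(Rational(271, 18), -1), -19) = Mul(Rational(18, 271), -19) = Rational(-342, 271)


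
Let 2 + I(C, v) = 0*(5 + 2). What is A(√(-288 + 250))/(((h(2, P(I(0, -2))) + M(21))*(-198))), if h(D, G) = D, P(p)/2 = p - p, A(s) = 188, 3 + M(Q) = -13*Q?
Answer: 47/13563 ≈ 0.0034653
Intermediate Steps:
M(Q) = -3 - 13*Q
I(C, v) = -2 (I(C, v) = -2 + 0*(5 + 2) = -2 + 0*7 = -2 + 0 = -2)
P(p) = 0 (P(p) = 2*(p - p) = 2*0 = 0)
A(√(-288 + 250))/(((h(2, P(I(0, -2))) + M(21))*(-198))) = 188/(((2 + (-3 - 13*21))*(-198))) = 188/(((2 + (-3 - 273))*(-198))) = 188/(((2 - 276)*(-198))) = 188/((-274*(-198))) = 188/54252 = 188*(1/54252) = 47/13563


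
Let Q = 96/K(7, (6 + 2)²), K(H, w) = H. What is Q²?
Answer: 9216/49 ≈ 188.08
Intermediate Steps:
Q = 96/7 ≈ 13.714
Q² = (96/7)² = 9216/49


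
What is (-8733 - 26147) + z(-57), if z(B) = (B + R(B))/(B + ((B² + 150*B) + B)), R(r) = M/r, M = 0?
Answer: -3313599/95 ≈ -34880.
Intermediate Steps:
R(r) = 0 (R(r) = 0/r = 0)
z(B) = B/(B² + 152*B) (z(B) = (B + 0)/(B + ((B² + 150*B) + B)) = B/(B + (B² + 151*B)) = B/(B² + 152*B))
(-8733 - 26147) + z(-57) = (-8733 - 26147) + 1/(152 - 57) = -34880 + 1/95 = -3313599/95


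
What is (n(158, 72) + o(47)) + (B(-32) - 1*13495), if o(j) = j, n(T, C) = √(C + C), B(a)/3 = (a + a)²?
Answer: -1148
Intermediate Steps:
B(a) = 12*a² (B(a) = 3*(a + a)² = 3*(2*a)² = 3*(4*a²) = 12*a²)
n(T, C) = √2*√C (n(T, C) = √(2*C) = √2*√C)
(n(158, 72) + o(47)) + (B(-32) - 1*13495) = (√2*√72 + 47) + (12*(-32)² - 1*13495) = (√2*(6*√2) + 47) + (12*1024 - 13495) = (12 + 47) + (12288 - 13495) = 59 - 1207 = -1148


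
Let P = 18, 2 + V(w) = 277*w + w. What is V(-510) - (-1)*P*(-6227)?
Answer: -253868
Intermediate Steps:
V(w) = -2 + 278*w (V(w) = -2 + (277*w + w) = -2 + 278*w)
V(-510) - (-1)*P*(-6227) = (-2 + 278*(-510)) - (-1)*18*(-6227) = (-2 - 141780) - (-1)*(-112086) = -141782 - 1*112086 = -141782 - 112086 = -253868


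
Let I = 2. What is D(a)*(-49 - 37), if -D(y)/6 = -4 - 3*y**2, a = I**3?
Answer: -101136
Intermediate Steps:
a = 8 (a = 2**3 = 8)
D(y) = 24 + 18*y**2 (D(y) = -6*(-4 - 3*y**2) = 24 + 18*y**2)
D(a)*(-49 - 37) = (24 + 18*8**2)*(-49 - 37) = (24 + 18*64)*(-86) = (24 + 1152)*(-86) = 1176*(-86) = -101136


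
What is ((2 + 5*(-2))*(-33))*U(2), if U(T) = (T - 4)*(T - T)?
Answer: 0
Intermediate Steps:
U(T) = 0 (U(T) = (-4 + T)*0 = 0)
((2 + 5*(-2))*(-33))*U(2) = ((2 + 5*(-2))*(-33))*0 = ((2 - 10)*(-33))*0 = -8*(-33)*0 = 264*0 = 0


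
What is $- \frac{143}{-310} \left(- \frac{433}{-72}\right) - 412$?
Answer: $- \frac{9133921}{22320} \approx -409.23$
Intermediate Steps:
$- \frac{143}{-310} \left(- \frac{433}{-72}\right) - 412 = \left(-143\right) \left(- \frac{1}{310}\right) \left(\left(-433\right) \left(- \frac{1}{72}\right)\right) - 412 = \frac{143}{310} \cdot \frac{433}{72} - 412 = \frac{61919}{22320} - 412 = - \frac{9133921}{22320}$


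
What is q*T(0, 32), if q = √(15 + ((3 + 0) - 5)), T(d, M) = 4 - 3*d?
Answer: 4*√13 ≈ 14.422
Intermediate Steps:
q = √13 (q = √(15 + (3 - 5)) = √(15 - 2) = √13 ≈ 3.6056)
q*T(0, 32) = √13*(4 - 3*0) = √13*(4 + 0) = √13*4 = 4*√13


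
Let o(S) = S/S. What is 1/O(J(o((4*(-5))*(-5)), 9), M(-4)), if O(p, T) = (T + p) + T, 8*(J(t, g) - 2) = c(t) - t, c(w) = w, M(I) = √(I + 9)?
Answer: -⅛ + √5/8 ≈ 0.15451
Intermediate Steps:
M(I) = √(9 + I)
o(S) = 1
J(t, g) = 2 (J(t, g) = 2 + (t - t)/8 = 2 + (⅛)*0 = 2 + 0 = 2)
O(p, T) = p + 2*T
1/O(J(o((4*(-5))*(-5)), 9), M(-4)) = 1/(2 + 2*√(9 - 4)) = 1/(2 + 2*√5)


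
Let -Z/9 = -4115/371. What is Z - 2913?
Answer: -1043688/371 ≈ -2813.2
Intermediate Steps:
Z = 37035/371 (Z = -(-37035)/371 = -9*(-4115/371) = 37035/371 ≈ 99.825)
Z - 2913 = 37035/371 - 2913 = -1043688/371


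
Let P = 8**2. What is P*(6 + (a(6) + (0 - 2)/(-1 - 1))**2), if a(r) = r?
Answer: 3520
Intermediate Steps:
P = 64
P*(6 + (a(6) + (0 - 2)/(-1 - 1))**2) = 64*(6 + (6 + (0 - 2)/(-1 - 1))**2) = 64*(6 + (6 - 2/(-2))**2) = 64*(6 + (6 - 2*(-1/2))**2) = 64*(6 + (6 + 1)**2) = 64*(6 + 7**2) = 64*(6 + 49) = 64*55 = 3520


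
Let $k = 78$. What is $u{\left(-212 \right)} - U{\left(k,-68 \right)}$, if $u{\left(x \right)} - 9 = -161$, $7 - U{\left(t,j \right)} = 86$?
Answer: $-73$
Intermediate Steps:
$U{\left(t,j \right)} = -79$ ($U{\left(t,j \right)} = 7 - 86 = -79$)
$u{\left(x \right)} = -152$ ($u{\left(x \right)} = 9 - 161 = -152$)
$u{\left(-212 \right)} - U{\left(k,-68 \right)} = -152 - -79 = -152 + 79 = -73$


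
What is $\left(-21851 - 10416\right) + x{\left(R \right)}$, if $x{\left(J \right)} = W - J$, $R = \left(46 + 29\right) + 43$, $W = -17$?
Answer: $-32402$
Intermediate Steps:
$R = 118$ ($R = 75 + 43 = 118$)
$x{\left(J \right)} = -17 - J$
$\left(-21851 - 10416\right) + x{\left(R \right)} = \left(-21851 - 10416\right) - 135 = -32267 - 135 = -32402$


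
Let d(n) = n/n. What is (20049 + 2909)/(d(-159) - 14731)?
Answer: -11479/7365 ≈ -1.5586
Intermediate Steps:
d(n) = 1
(20049 + 2909)/(d(-159) - 14731) = (20049 + 2909)/(1 - 14731) = 22958/(-14730) = 22958*(-1/14730) = -11479/7365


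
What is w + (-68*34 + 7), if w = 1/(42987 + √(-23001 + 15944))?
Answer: -4259384622943/1847889226 - I*√7057/1847889226 ≈ -2305.0 - 4.546e-8*I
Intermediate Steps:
w = 1/(42987 + I*√7057) (w = 1/(42987 + √(-7057)) = 1/(42987 + I*√7057) ≈ 2.3263e-5 - 4.546e-8*I)
w + (-68*34 + 7) = (42987/1847889226 - I*√7057/1847889226) + (-68*34 + 7) = (42987/1847889226 - I*√7057/1847889226) + (-2312 + 7) = (42987/1847889226 - I*√7057/1847889226) - 2305 = -4259384622943/1847889226 - I*√7057/1847889226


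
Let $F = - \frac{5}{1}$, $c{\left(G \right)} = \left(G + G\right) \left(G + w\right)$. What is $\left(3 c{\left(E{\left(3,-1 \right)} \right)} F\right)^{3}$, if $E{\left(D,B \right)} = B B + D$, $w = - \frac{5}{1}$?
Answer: $1728000$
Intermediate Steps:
$w = -5$ ($w = \left(-5\right) 1 = -5$)
$E{\left(D,B \right)} = D + B^{2}$ ($E{\left(D,B \right)} = B^{2} + D = D + B^{2}$)
$c{\left(G \right)} = 2 G \left(-5 + G\right)$ ($c{\left(G \right)} = \left(G + G\right) \left(G - 5\right) = 2 G \left(-5 + G\right)$)
$F = -5$ ($F = \left(-5\right) 1 = -5$)
$\left(3 c{\left(E{\left(3,-1 \right)} \right)} F\right)^{3} = \left(3 \cdot 2 \left(3 + \left(-1\right)^{2}\right) \left(-5 + \left(3 + \left(-1\right)^{2}\right)\right) \left(-5\right)\right)^{3} = \left(3 \cdot 2 \left(3 + 1\right) \left(-5 + \left(3 + 1\right)\right) \left(-5\right)\right)^{3} = \left(3 \cdot 2 \cdot 4 \left(-5 + 4\right) \left(-5\right)\right)^{3} = \left(3 \cdot 2 \cdot 4 \left(-1\right) \left(-5\right)\right)^{3} = \left(3 \left(-8\right) \left(-5\right)\right)^{3} = \left(\left(-24\right) \left(-5\right)\right)^{3} = 120^{3} = 1728000$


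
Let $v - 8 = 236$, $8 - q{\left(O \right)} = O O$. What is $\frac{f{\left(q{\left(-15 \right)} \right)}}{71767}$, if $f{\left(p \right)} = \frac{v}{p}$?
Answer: $- \frac{244}{15573439} \approx -1.5668 \cdot 10^{-5}$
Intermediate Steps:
$q{\left(O \right)} = 8 - O^{2}$ ($q{\left(O \right)} = 8 - O O = 8 - O^{2}$)
$v = 244$ ($v = 8 + 236 = 244$)
$f{\left(p \right)} = \frac{244}{p}$
$\frac{f{\left(q{\left(-15 \right)} \right)}}{71767} = \frac{244 \frac{1}{8 - \left(-15\right)^{2}}}{71767} = \frac{244}{8 - 225} \cdot \frac{1}{71767} = \frac{244}{-217} \cdot \frac{1}{71767} = 244 \left(- \frac{1}{217}\right) \frac{1}{71767} = \left(- \frac{244}{217}\right) \frac{1}{71767} = - \frac{244}{15573439}$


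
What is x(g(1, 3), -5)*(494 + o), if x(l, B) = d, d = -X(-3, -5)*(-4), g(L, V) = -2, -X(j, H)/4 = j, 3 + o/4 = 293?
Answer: 79392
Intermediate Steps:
o = 1160 (o = -12 + 4*293 = -12 + 1172 = 1160)
X(j, H) = -4*j
d = 48 (d = -(-4)*(-3)*(-4) = -1*12*(-4) = -12*(-4) = 48)
x(l, B) = 48
x(g(1, 3), -5)*(494 + o) = 48*(494 + 1160) = 48*1654 = 79392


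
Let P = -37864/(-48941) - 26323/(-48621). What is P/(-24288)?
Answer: -3129259487/57794762047968 ≈ -5.4144e-5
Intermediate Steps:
P = 3129259487/2379560361 (P = -37864*(-1/48941) - 26323*(-1/48621) = 37864/48941 + 26323/48621 = 3129259487/2379560361 ≈ 1.3151)
P/(-24288) = (3129259487/2379560361)/(-24288) = (3129259487/2379560361)*(-1/24288) = -3129259487/57794762047968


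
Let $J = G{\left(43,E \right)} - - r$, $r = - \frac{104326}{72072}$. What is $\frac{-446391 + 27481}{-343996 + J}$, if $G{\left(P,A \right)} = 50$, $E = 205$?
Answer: $\frac{15095840760}{12394490219} \approx 1.2179$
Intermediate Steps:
$r = - \frac{52163}{36036}$ ($r = \left(-104326\right) \frac{1}{72072} = - \frac{52163}{36036} \approx -1.4475$)
$J = \frac{1749637}{36036}$ ($J = 50 - \left(-1\right) \left(- \frac{52163}{36036}\right) = 50 - \frac{52163}{36036} = \frac{1749637}{36036} \approx 48.552$)
$\frac{-446391 + 27481}{-343996 + J} = \frac{-446391 + 27481}{-343996 + \frac{1749637}{36036}} = - \frac{418910}{- \frac{12394490219}{36036}} = \left(-418910\right) \left(- \frac{36036}{12394490219}\right) = \frac{15095840760}{12394490219}$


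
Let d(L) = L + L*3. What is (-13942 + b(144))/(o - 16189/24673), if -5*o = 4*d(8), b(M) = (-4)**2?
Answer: 1717980990/3239089 ≈ 530.39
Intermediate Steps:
d(L) = 4*L (d(L) = L + 3*L = 4*L)
b(M) = 16
o = -128/5 (o = -4*4*8/5 = -4*32/5 = -1/5*128 = -128/5 ≈ -25.600)
(-13942 + b(144))/(o - 16189/24673) = (-13942 + 16)/(-128/5 - 16189/24673) = -13926/(-128/5 - 16189*1/24673) = -13926/(-128/5 - 16189/24673) = -13926/(-3239089/123365) = -13926*(-123365/3239089) = 1717980990/3239089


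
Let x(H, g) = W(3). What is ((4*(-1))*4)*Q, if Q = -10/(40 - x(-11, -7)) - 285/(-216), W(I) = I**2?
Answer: -4450/279 ≈ -15.950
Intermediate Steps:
x(H, g) = 9 (x(H, g) = 3**2 = 9)
Q = 2225/2232 (Q = -10/(40 - 1*9) - 285/(-216) = -10/(40 - 9) - 285*(-1/216) = -10/31 + 95/72 = 2225/2232 ≈ 0.99686)
((4*(-1))*4)*Q = ((4*(-1))*4)*(2225/2232) = -4*4*(2225/2232) = -16*2225/2232 = -4450/279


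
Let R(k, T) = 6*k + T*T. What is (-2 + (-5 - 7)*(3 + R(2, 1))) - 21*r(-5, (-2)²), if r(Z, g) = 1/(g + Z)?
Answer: -173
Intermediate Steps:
R(k, T) = T² + 6*k (R(k, T) = 6*k + T² = T² + 6*k)
r(Z, g) = 1/(Z + g)
(-2 + (-5 - 7)*(3 + R(2, 1))) - 21*r(-5, (-2)²) = (-2 + (-5 - 7)*(3 + (1² + 6*2))) - 21/(-5 + (-2)²) = (-2 - 12*(3 + (1 + 12))) - 21/(-5 + 4) = (-2 - 12*(3 + 13)) - 21/(-1) = (-2 - 12*16) - 21*(-1) = (-2 - 192) + 21 = -194 + 21 = -173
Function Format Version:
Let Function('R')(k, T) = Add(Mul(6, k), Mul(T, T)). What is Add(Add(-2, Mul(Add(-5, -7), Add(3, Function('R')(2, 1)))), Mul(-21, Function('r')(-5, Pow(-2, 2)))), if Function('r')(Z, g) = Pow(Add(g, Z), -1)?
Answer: -173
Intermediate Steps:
Function('R')(k, T) = Add(Pow(T, 2), Mul(6, k)) (Function('R')(k, T) = Add(Mul(6, k), Pow(T, 2)) = Add(Pow(T, 2), Mul(6, k)))
Function('r')(Z, g) = Pow(Add(Z, g), -1)
Add(Add(-2, Mul(Add(-5, -7), Add(3, Function('R')(2, 1)))), Mul(-21, Function('r')(-5, Pow(-2, 2)))) = Add(Add(-2, Mul(Add(-5, -7), Add(3, Add(Pow(1, 2), Mul(6, 2))))), Mul(-21, Pow(Add(-5, Pow(-2, 2)), -1))) = Add(Add(-2, Mul(-12, Add(3, Add(1, 12)))), Mul(-21, Pow(Add(-5, 4), -1))) = Add(Add(-2, Mul(-12, Add(3, 13))), Mul(-21, Pow(-1, -1))) = Add(Add(-2, Mul(-12, 16)), Mul(-21, -1)) = Add(Add(-2, -192), 21) = Add(-194, 21) = -173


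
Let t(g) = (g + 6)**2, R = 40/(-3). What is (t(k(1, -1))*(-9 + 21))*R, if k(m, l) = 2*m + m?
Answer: -12960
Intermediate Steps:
k(m, l) = 3*m
R = -40/3 (R = 40*(-1/3) = -40/3 ≈ -13.333)
t(g) = (6 + g)**2
(t(k(1, -1))*(-9 + 21))*R = ((6 + 3*1)**2*(-9 + 21))*(-40/3) = ((6 + 3)**2*12)*(-40/3) = (9**2*12)*(-40/3) = (81*12)*(-40/3) = 972*(-40/3) = -12960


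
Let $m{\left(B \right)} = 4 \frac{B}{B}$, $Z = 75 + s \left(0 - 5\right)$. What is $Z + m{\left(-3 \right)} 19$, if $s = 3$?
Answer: $136$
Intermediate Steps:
$Z = 60$ ($Z = 75 + 3 \left(0 - 5\right) = 75 + 3 \left(-5\right) = 75 - 15 = 60$)
$m{\left(B \right)} = 4$ ($m{\left(B \right)} = 4 \cdot 1 = 4$)
$Z + m{\left(-3 \right)} 19 = 60 + 4 \cdot 19 = 60 + 76 = 136$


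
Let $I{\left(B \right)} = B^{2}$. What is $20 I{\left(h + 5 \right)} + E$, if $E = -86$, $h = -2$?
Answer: $94$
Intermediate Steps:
$20 I{\left(h + 5 \right)} + E = 20 \left(-2 + 5\right)^{2} - 86 = 20 \cdot 3^{2} - 86 = 20 \cdot 9 - 86 = 180 - 86 = 94$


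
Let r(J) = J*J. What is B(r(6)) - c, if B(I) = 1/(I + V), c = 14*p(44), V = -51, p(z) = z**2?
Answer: -406561/15 ≈ -27104.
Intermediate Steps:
c = 27104 (c = 14*44**2 = 14*1936 = 27104)
r(J) = J**2
B(I) = 1/(-51 + I) (B(I) = 1/(I - 51) = 1/(-51 + I))
B(r(6)) - c = 1/(-51 + 6**2) - 1*27104 = 1/(-51 + 36) - 27104 = 1/(-15) - 27104 = -1/15 - 27104 = -406561/15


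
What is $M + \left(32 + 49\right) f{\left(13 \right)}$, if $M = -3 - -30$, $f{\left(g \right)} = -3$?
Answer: $-216$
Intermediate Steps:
$M = 27$ ($M = -3 + 30 = 27$)
$M + \left(32 + 49\right) f{\left(13 \right)} = 27 + \left(32 + 49\right) \left(-3\right) = 27 + 81 \left(-3\right) = 27 - 243 = -216$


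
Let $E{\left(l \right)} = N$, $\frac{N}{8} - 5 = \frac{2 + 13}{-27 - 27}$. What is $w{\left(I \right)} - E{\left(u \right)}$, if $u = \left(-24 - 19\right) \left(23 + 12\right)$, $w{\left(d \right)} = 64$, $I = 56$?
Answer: $\frac{236}{9} \approx 26.222$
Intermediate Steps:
$N = \frac{340}{9}$ ($N = 40 + 8 \frac{2 + 13}{-27 - 27} = 40 + 8 \frac{15}{-54} = 40 + 8 \cdot 15 \left(- \frac{1}{54}\right) = 40 + 8 \left(- \frac{5}{18}\right) = 40 - \frac{20}{9} = \frac{340}{9} \approx 37.778$)
$u = -1505$ ($u = \left(-43\right) 35 = -1505$)
$E{\left(l \right)} = \frac{340}{9}$
$w{\left(I \right)} - E{\left(u \right)} = 64 - \frac{340}{9} = \frac{236}{9}$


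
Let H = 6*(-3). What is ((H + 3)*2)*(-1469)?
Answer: 44070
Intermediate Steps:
H = -18
((H + 3)*2)*(-1469) = ((-18 + 3)*2)*(-1469) = -15*2*(-1469) = -30*(-1469) = 44070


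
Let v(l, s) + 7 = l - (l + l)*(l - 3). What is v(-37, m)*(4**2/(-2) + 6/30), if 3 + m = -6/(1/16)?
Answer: 117156/5 ≈ 23431.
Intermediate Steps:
m = -99 (m = -3 - 6/(1/16) = -3 - 6/1/16 = -3 - 6*16 = -3 - 96 = -99)
v(l, s) = -7 + l - 2*l*(-3 + l) (v(l, s) = -7 + (l - (l + l)*(l - 3)) = -7 + (l - 2*l*(-3 + l)) = -7 + l - 2*l*(-3 + l))
v(-37, m)*(4**2/(-2) + 6/30) = (-7 - 2*(-37)**2 + 7*(-37))*(4**2/(-2) + 6/30) = (-7 - 2*1369 - 259)*(16*(-1/2) + 6*(1/30)) = (-7 - 2738 - 259)*(-8 + 1/5) = -3004*(-39/5) = 117156/5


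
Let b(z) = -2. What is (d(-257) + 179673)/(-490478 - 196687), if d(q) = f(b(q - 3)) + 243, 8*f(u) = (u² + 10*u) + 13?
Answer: -95955/366488 ≈ -0.26182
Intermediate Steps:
f(u) = 13/8 + u²/8 + 5*u/4 (f(u) = ((u² + 10*u) + 13)/8 = (13 + u² + 10*u)/8 = 13/8 + u²/8 + 5*u/4)
d(q) = 1941/8 (d(q) = (13/8 + (⅛)*(-2)² + (5/4)*(-2)) + 243 = (13/8 + (⅛)*4 - 5/2) + 243 = (13/8 + ½ - 5/2) + 243 = -3/8 + 243 = 1941/8)
(d(-257) + 179673)/(-490478 - 196687) = (1941/8 + 179673)/(-490478 - 196687) = (1439325/8)/(-687165) = (1439325/8)*(-1/687165) = -95955/366488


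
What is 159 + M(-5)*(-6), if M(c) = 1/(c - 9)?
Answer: 1116/7 ≈ 159.43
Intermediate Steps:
M(c) = 1/(-9 + c)
159 + M(-5)*(-6) = 159 - 6/(-9 - 5) = 159 - 6/(-14) = 159 - 1/14*(-6) = 159 + 3/7 = 1116/7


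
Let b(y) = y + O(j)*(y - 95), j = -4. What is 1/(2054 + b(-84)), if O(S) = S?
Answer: 1/2686 ≈ 0.00037230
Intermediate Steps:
b(y) = 380 - 3*y (b(y) = y - 4*(y - 95) = y - 4*(-95 + y) = y + (380 - 4*y) = 380 - 3*y)
1/(2054 + b(-84)) = 1/(2054 + (380 - 3*(-84))) = 1/(2054 + (380 + 252)) = 1/(2054 + 632) = 1/2686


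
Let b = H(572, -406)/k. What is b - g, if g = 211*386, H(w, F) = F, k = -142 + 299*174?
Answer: -301838905/3706 ≈ -81446.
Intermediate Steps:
k = 51884 (k = -142 + 52026 = 51884)
g = 81446
b = -29/3706 (b = -406/51884 = -406*1/51884 = -29/3706 ≈ -0.0078252)
b - g = -29/3706 - 1*81446 = -29/3706 - 81446 = -301838905/3706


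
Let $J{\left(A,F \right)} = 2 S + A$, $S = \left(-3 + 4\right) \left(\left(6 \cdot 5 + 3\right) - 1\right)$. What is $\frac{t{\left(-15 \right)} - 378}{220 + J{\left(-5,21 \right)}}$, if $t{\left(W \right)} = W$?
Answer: $- \frac{131}{93} \approx -1.4086$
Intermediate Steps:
$S = 32$ ($S = 1 \left(\left(30 + 3\right) - 1\right) = 1 \left(33 - 1\right) = 1 \cdot 32 = 32$)
$J{\left(A,F \right)} = 64 + A$ ($J{\left(A,F \right)} = 2 \cdot 32 + A = 64 + A$)
$\frac{t{\left(-15 \right)} - 378}{220 + J{\left(-5,21 \right)}} = \frac{-15 - 378}{220 + \left(64 - 5\right)} = - \frac{393}{220 + 59} = - \frac{393}{279} = \left(-393\right) \frac{1}{279} = - \frac{131}{93}$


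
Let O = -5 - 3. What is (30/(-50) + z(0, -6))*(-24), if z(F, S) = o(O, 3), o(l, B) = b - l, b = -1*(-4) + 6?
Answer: -2088/5 ≈ -417.60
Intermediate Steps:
O = -8
b = 10 (b = 4 + 6 = 10)
o(l, B) = 10 - l
z(F, S) = 18 (z(F, S) = 10 - 1*(-8) = 10 + 8 = 18)
(30/(-50) + z(0, -6))*(-24) = (30/(-50) + 18)*(-24) = (30*(-1/50) + 18)*(-24) = (-⅗ + 18)*(-24) = (87/5)*(-24) = -2088/5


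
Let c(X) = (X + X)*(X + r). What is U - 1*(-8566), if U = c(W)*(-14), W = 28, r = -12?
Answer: -3978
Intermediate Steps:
c(X) = 2*X*(-12 + X) (c(X) = (X + X)*(X - 12) = (2*X)*(-12 + X) = 2*X*(-12 + X))
U = -12544 (U = (2*28*(-12 + 28))*(-14) = (2*28*16)*(-14) = 896*(-14) = -12544)
U - 1*(-8566) = -12544 - 1*(-8566) = -12544 + 8566 = -3978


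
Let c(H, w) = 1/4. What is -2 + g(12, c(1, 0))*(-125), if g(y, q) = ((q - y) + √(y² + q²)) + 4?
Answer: 3867/4 - 125*√2305/4 ≈ -533.58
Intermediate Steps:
c(H, w) = ¼
g(y, q) = 4 + q + √(q² + y²) - y (g(y, q) = ((q - y) + √(q² + y²)) + 4 = (q + √(q² + y²) - y) + 4 = 4 + q + √(q² + y²) - y)
-2 + g(12, c(1, 0))*(-125) = -2 + (4 + ¼ + √((¼)² + 12²) - 1*12)*(-125) = -2 + (4 + ¼ + √(1/16 + 144) - 12)*(-125) = -2 + (4 + ¼ + √(2305/16) - 12)*(-125) = -2 + (4 + ¼ + √2305/4 - 12)*(-125) = -2 + (-31/4 + √2305/4)*(-125) = -2 + (3875/4 - 125*√2305/4) = 3867/4 - 125*√2305/4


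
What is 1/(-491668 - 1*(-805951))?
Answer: 1/314283 ≈ 3.1818e-6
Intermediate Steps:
1/(-491668 - 1*(-805951)) = 1/(-491668 + 805951) = 1/314283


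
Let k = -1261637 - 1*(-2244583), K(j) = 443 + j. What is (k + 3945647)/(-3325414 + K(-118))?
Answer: -4928593/3325089 ≈ -1.4822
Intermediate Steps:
k = 982946 (k = -1261637 + 2244583 = 982946)
(k + 3945647)/(-3325414 + K(-118)) = (982946 + 3945647)/(-3325414 + (443 - 118)) = 4928593/(-3325414 + 325) = 4928593/(-3325089) = 4928593*(-1/3325089) = -4928593/3325089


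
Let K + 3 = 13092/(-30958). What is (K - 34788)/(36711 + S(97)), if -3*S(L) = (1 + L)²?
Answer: -1615609305/1556088391 ≈ -1.0382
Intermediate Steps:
S(L) = -(1 + L)²/3
K = -52983/15479 (K = -3 + 13092/(-30958) = -3 + 13092*(-1/30958) = -3 - 6546/15479 = -52983/15479 ≈ -3.4229)
(K - 34788)/(36711 + S(97)) = (-52983/15479 - 34788)/(36711 - (1 + 97)²/3) = -538536435/(15479*(36711 - ⅓*98²)) = -538536435/(15479*(36711 - ⅓*9604)) = -538536435/(15479*(36711 - 9604/3)) = -538536435/(15479*100529/3) = -538536435/15479*3/100529 = -1615609305/1556088391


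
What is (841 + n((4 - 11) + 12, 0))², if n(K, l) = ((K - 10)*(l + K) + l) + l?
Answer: 665856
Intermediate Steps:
n(K, l) = 2*l + (-10 + K)*(K + l) (n(K, l) = ((-10 + K)*(K + l) + l) + l = (l + (-10 + K)*(K + l)) + l = 2*l + (-10 + K)*(K + l))
(841 + n((4 - 11) + 12, 0))² = (841 + (((4 - 11) + 12)² - 10*((4 - 11) + 12) - 8*0 + ((4 - 11) + 12)*0))² = (841 + ((-7 + 12)² - 10*(-7 + 12) + 0 + (-7 + 12)*0))² = (841 + (5² - 10*5 + 0 + 5*0))² = (841 + (25 - 50 + 0 + 0))² = (841 - 25)² = 816² = 665856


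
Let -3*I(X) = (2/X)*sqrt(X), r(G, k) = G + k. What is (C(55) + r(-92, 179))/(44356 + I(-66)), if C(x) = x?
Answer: 935334972/292167028297 - 213*I*sqrt(66)/292167028297 ≈ 0.0032014 - 5.9227e-9*I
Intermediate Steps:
I(X) = -2/(3*sqrt(X)) (I(X) = -2/X*sqrt(X)/3 = -2/(3*sqrt(X)))
(C(55) + r(-92, 179))/(44356 + I(-66)) = (55 + (-92 + 179))/(44356 - (-1)*I*sqrt(66)/99) = (55 + 87)/(44356 - (-1)*I*sqrt(66)/99) = 142/(44356 + I*sqrt(66)/99)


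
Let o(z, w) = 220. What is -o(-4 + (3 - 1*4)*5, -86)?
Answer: -220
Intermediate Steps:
-o(-4 + (3 - 1*4)*5, -86) = -1*220 = -220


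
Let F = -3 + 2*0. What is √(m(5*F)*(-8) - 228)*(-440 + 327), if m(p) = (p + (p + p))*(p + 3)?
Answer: -226*I*√1137 ≈ -7620.6*I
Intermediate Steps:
F = -3 (F = -3 + 0 = -3)
m(p) = 3*p*(3 + p) (m(p) = (p + 2*p)*(3 + p) = (3*p)*(3 + p) = 3*p*(3 + p))
√(m(5*F)*(-8) - 228)*(-440 + 327) = √((3*(5*(-3))*(3 + 5*(-3)))*(-8) - 228)*(-440 + 327) = √((3*(-15)*(3 - 15))*(-8) - 228)*(-113) = √((3*(-15)*(-12))*(-8) - 228)*(-113) = √(540*(-8) - 228)*(-113) = √(-4320 - 228)*(-113) = √(-4548)*(-113) = (2*I*√1137)*(-113) = -226*I*√1137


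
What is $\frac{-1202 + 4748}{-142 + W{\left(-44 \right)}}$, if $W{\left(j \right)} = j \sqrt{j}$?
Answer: $- \frac{41961}{8779} + \frac{26004 i \sqrt{11}}{8779} \approx -4.7797 + 9.8241 i$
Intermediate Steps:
$W{\left(j \right)} = j^{\frac{3}{2}}$
$\frac{-1202 + 4748}{-142 + W{\left(-44 \right)}} = \frac{-1202 + 4748}{-142 + \left(-44\right)^{\frac{3}{2}}} = \frac{3546}{-142 - 88 i \sqrt{11}}$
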